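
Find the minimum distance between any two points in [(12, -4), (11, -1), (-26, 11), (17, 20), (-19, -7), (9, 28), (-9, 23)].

Computing all pairwise distances among 7 points:

d((12, -4), (11, -1)) = 3.1623 <-- minimum
d((12, -4), (-26, 11)) = 40.8534
d((12, -4), (17, 20)) = 24.5153
d((12, -4), (-19, -7)) = 31.1448
d((12, -4), (9, 28)) = 32.1403
d((12, -4), (-9, 23)) = 34.2053
d((11, -1), (-26, 11)) = 38.8973
d((11, -1), (17, 20)) = 21.8403
d((11, -1), (-19, -7)) = 30.5941
d((11, -1), (9, 28)) = 29.0689
d((11, -1), (-9, 23)) = 31.241
d((-26, 11), (17, 20)) = 43.9318
d((-26, 11), (-19, -7)) = 19.3132
d((-26, 11), (9, 28)) = 38.9102
d((-26, 11), (-9, 23)) = 20.8087
d((17, 20), (-19, -7)) = 45.0
d((17, 20), (9, 28)) = 11.3137
d((17, 20), (-9, 23)) = 26.1725
d((-19, -7), (9, 28)) = 44.8219
d((-19, -7), (-9, 23)) = 31.6228
d((9, 28), (-9, 23)) = 18.6815

Closest pair: (12, -4) and (11, -1) with distance 3.1623

The closest pair is (12, -4) and (11, -1) with Euclidean distance 3.1623. For 7 points, brute-force pairwise comparison is shown above. For large n, the divide-and-conquer algorithm (sort by x, recurse on halves, check the dividing strip) achieves O(n log n).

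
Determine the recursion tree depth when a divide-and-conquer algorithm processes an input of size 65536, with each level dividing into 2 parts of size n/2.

For divide and conquer with division factor 2:

Problem sizes at each level:
Level 0: 65536
Level 1: 32768
Level 2: 16384
Level 3: 8192
Level 4: 4096
Level 5: 2048
Level 6: 1024
Level 7: 512
Level 8: 256
Level 9: 128
Level 10: 64
Level 11: 32
Level 12: 16
Level 13: 8
Level 14: 4
Level 15: 2
Level 16: 1

The root is level 0 and the size-1 base case is level 16 (the tree spans levels 0 through 16, i.e. 17 levels counting the root), so the depth is the number of divisions: log_2(65536) = 16

The recursion tree depth is log_2(65536) = 16. At each level, the problem size is divided by 2, so it takes 16 divisions to reduce to a base case of size 1. The algorithm makes 2 recursive calls at each level.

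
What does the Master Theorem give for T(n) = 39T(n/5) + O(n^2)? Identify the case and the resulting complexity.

Master Theorem for T(n) = 39T(n/5) + O(n^2):

a = 39, b = 5, c = 2
log_b(a) = log_5(39) = 2.2763

Case 1: c = 2 < log_5(39) = 2.2763
T(n) = O(n^(log_5 39))

For T(n) = 39T(n/5) + O(n^2): log_5(39) = 2.2763. This is Case 1 of the Master Theorem (c < log_b(a), work dominated by leaves), giving O(n^(log_5 39)).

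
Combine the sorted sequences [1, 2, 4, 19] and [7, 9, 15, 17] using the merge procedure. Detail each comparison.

Merging process:

Compare 1 vs 7: take 1 from left. Merged: [1]
Compare 2 vs 7: take 2 from left. Merged: [1, 2]
Compare 4 vs 7: take 4 from left. Merged: [1, 2, 4]
Compare 19 vs 7: take 7 from right. Merged: [1, 2, 4, 7]
Compare 19 vs 9: take 9 from right. Merged: [1, 2, 4, 7, 9]
Compare 19 vs 15: take 15 from right. Merged: [1, 2, 4, 7, 9, 15]
Compare 19 vs 17: take 17 from right. Merged: [1, 2, 4, 7, 9, 15, 17]
Append remaining from left: [19]. Merged: [1, 2, 4, 7, 9, 15, 17, 19]

Final merged array: [1, 2, 4, 7, 9, 15, 17, 19]
Total comparisons: 7

The merged array is [1, 2, 4, 7, 9, 15, 17, 19], requiring 7 comparisons. The merge step runs in O(n) time where n is the total number of elements.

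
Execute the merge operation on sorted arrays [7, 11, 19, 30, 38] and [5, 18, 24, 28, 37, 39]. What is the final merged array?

Merging process:

Compare 7 vs 5: take 5 from right. Merged: [5]
Compare 7 vs 18: take 7 from left. Merged: [5, 7]
Compare 11 vs 18: take 11 from left. Merged: [5, 7, 11]
Compare 19 vs 18: take 18 from right. Merged: [5, 7, 11, 18]
Compare 19 vs 24: take 19 from left. Merged: [5, 7, 11, 18, 19]
Compare 30 vs 24: take 24 from right. Merged: [5, 7, 11, 18, 19, 24]
Compare 30 vs 28: take 28 from right. Merged: [5, 7, 11, 18, 19, 24, 28]
Compare 30 vs 37: take 30 from left. Merged: [5, 7, 11, 18, 19, 24, 28, 30]
Compare 38 vs 37: take 37 from right. Merged: [5, 7, 11, 18, 19, 24, 28, 30, 37]
Compare 38 vs 39: take 38 from left. Merged: [5, 7, 11, 18, 19, 24, 28, 30, 37, 38]
Append remaining from right: [39]. Merged: [5, 7, 11, 18, 19, 24, 28, 30, 37, 38, 39]

Final merged array: [5, 7, 11, 18, 19, 24, 28, 30, 37, 38, 39]
Total comparisons: 10

The merged array is [5, 7, 11, 18, 19, 24, 28, 30, 37, 38, 39], requiring 10 comparisons. The merge step runs in O(n) time where n is the total number of elements.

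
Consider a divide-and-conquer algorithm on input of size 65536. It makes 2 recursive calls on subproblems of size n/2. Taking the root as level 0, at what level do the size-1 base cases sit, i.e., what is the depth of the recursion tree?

For divide and conquer with division factor 2:

Problem sizes at each level:
Level 0: 65536
Level 1: 32768
Level 2: 16384
Level 3: 8192
Level 4: 4096
Level 5: 2048
Level 6: 1024
Level 7: 512
Level 8: 256
Level 9: 128
Level 10: 64
Level 11: 32
Level 12: 16
Level 13: 8
Level 14: 4
Level 15: 2
Level 16: 1

The root is level 0 and the size-1 base case is level 16 (the tree spans levels 0 through 16, i.e. 17 levels counting the root), so the depth is the number of divisions: log_2(65536) = 16

The recursion tree depth is log_2(65536) = 16. At each level, the problem size is divided by 2, so it takes 16 divisions to reduce to a base case of size 1. The algorithm makes 2 recursive calls at each level.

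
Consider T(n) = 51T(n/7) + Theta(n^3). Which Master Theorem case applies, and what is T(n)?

Master Theorem for T(n) = 51T(n/7) + O(n^3):

a = 51, b = 7, c = 3
log_b(a) = log_7(51) = 2.0206

Case 3: c = 3 > log_7(51) = 2.0206
T(n) = O(n^3) = O(n^3)

For T(n) = 51T(n/7) + O(n^3): log_7(51) = 2.0206. This is Case 3 of the Master Theorem (c > log_b(a), work dominated by root), giving O(n^3).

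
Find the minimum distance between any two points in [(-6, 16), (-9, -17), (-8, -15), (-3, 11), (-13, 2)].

Computing all pairwise distances among 5 points:

d((-6, 16), (-9, -17)) = 33.1361
d((-6, 16), (-8, -15)) = 31.0644
d((-6, 16), (-3, 11)) = 5.831
d((-6, 16), (-13, 2)) = 15.6525
d((-9, -17), (-8, -15)) = 2.2361 <-- minimum
d((-9, -17), (-3, 11)) = 28.6356
d((-9, -17), (-13, 2)) = 19.4165
d((-8, -15), (-3, 11)) = 26.4764
d((-8, -15), (-13, 2)) = 17.72
d((-3, 11), (-13, 2)) = 13.4536

Closest pair: (-9, -17) and (-8, -15) with distance 2.2361

The closest pair is (-9, -17) and (-8, -15) with Euclidean distance 2.2361. For 5 points, brute-force pairwise comparison is shown above. For large n, the divide-and-conquer algorithm (sort by x, recurse on halves, check the dividing strip) achieves O(n log n).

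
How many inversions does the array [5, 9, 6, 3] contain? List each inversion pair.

Finding inversions in [5, 9, 6, 3]:

(0, 3): arr[0]=5 > arr[3]=3
(1, 2): arr[1]=9 > arr[2]=6
(1, 3): arr[1]=9 > arr[3]=3
(2, 3): arr[2]=6 > arr[3]=3

Total inversions: 4

The array has 4 inversion(s): (0,3), (1,2), (1,3), (2,3). Each pair (i,j) satisfies i < j and arr[i] > arr[j].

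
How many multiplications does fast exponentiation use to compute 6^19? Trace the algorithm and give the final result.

Computing 6^19 by squaring (build up from 6^1; each line after the first costs one multiplication):

6^1 = 6
6^2 = (6^1)^2 = 6^2 = 36
6^4 = (6^2)^2 = 36^2 = 1296
6^8 = (6^4)^2 = 1296^2 = 1679616
6^9 = 6 * 6^8 = 6 * 1679616 = 10077696
6^18 = (6^9)^2 = 10077696^2 = 101559956668416
6^19 = 6 * 6^18 = 6 * 101559956668416 = 609359740010496

Result: 609359740010496
Multiplications needed: 6 (6 lines after 6^1)

6^19 = 609359740010496. Using exponentiation by squaring, this requires 6 multiplications. The key idea: if the exponent is even, square the half-power; if odd, multiply by the base once.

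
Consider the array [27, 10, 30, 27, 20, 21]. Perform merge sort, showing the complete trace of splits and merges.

Merge sort trace:

Split: [27, 10, 30, 27, 20, 21] -> [27, 10, 30] and [27, 20, 21]
  Split: [27, 10, 30] -> [27] and [10, 30]
    Split: [10, 30] -> [10] and [30]
    Merge: [10] + [30] -> [10, 30]
  Merge: [27] + [10, 30] -> [10, 27, 30]
  Split: [27, 20, 21] -> [27] and [20, 21]
    Split: [20, 21] -> [20] and [21]
    Merge: [20] + [21] -> [20, 21]
  Merge: [27] + [20, 21] -> [20, 21, 27]
Merge: [10, 27, 30] + [20, 21, 27] -> [10, 20, 21, 27, 27, 30]

Final sorted array: [10, 20, 21, 27, 27, 30]

The merge sort proceeds by recursively splitting the array and merging sorted halves.
After all merges, the sorted array is [10, 20, 21, 27, 27, 30].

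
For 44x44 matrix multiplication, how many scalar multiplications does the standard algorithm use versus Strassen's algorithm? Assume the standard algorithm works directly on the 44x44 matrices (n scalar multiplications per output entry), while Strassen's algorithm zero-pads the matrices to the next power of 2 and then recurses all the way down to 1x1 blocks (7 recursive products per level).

Matrix multiplication for 44x44 matrices:

Strassen's algorithm requires power-of-2 dimensions. Pad 44x44 to 64x64 (next power of 2).

Standard algorithm: 44^3 = 85184 multiplications
Strassen's algorithm: 7^(log2(64)) = 7^6 = 117649 multiplications
Difference: 85184 - 117649 = -32465 (Strassen uses MORE here due to padding overhead — for small or just-over-power-of-2 n, padding can outweigh the per-level savings)

Standard: 85184 multiplications (44^3). Strassen: 117649 multiplications (7^6, after padding to 64x64). Strassen reduces 8 recursive multiplications to 7 at each level.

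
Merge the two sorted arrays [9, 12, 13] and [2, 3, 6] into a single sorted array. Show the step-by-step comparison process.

Merging process:

Compare 9 vs 2: take 2 from right. Merged: [2]
Compare 9 vs 3: take 3 from right. Merged: [2, 3]
Compare 9 vs 6: take 6 from right. Merged: [2, 3, 6]
Append remaining from left: [9, 12, 13]. Merged: [2, 3, 6, 9, 12, 13]

Final merged array: [2, 3, 6, 9, 12, 13]
Total comparisons: 3

The merged array is [2, 3, 6, 9, 12, 13], requiring 3 comparisons. The merge step runs in O(n) time where n is the total number of elements.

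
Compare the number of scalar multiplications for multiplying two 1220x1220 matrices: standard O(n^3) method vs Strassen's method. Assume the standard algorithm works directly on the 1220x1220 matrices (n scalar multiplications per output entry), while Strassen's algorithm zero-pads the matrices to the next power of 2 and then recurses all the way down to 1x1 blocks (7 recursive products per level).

Matrix multiplication for 1220x1220 matrices:

Strassen's algorithm requires power-of-2 dimensions. Pad 1220x1220 to 2048x2048 (next power of 2).

Standard algorithm: 1220^3 = 1815848000 multiplications
Strassen's algorithm: 7^(log2(2048)) = 7^11 = 1977326743 multiplications
Difference: 1815848000 - 1977326743 = -161478743 (Strassen uses MORE here due to padding overhead — for small or just-over-power-of-2 n, padding can outweigh the per-level savings)

Standard: 1815848000 multiplications (1220^3). Strassen: 1977326743 multiplications (7^11, after padding to 2048x2048). Strassen reduces 8 recursive multiplications to 7 at each level.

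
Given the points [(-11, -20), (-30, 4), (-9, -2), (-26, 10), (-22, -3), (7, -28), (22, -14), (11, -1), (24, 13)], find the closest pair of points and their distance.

Computing all pairwise distances among 9 points:

d((-11, -20), (-30, 4)) = 30.6105
d((-11, -20), (-9, -2)) = 18.1108
d((-11, -20), (-26, 10)) = 33.541
d((-11, -20), (-22, -3)) = 20.2485
d((-11, -20), (7, -28)) = 19.6977
d((-11, -20), (22, -14)) = 33.541
d((-11, -20), (11, -1)) = 29.0689
d((-11, -20), (24, 13)) = 48.1041
d((-30, 4), (-9, -2)) = 21.8403
d((-30, 4), (-26, 10)) = 7.2111 <-- minimum
d((-30, 4), (-22, -3)) = 10.6301
d((-30, 4), (7, -28)) = 48.9183
d((-30, 4), (22, -14)) = 55.0273
d((-30, 4), (11, -1)) = 41.3038
d((-30, 4), (24, 13)) = 54.7449
d((-9, -2), (-26, 10)) = 20.8087
d((-9, -2), (-22, -3)) = 13.0384
d((-9, -2), (7, -28)) = 30.5287
d((-9, -2), (22, -14)) = 33.2415
d((-9, -2), (11, -1)) = 20.025
d((-9, -2), (24, 13)) = 36.2491
d((-26, 10), (-22, -3)) = 13.6015
d((-26, 10), (7, -28)) = 50.3289
d((-26, 10), (22, -14)) = 53.6656
d((-26, 10), (11, -1)) = 38.6005
d((-26, 10), (24, 13)) = 50.0899
d((-22, -3), (7, -28)) = 38.2884
d((-22, -3), (22, -14)) = 45.3542
d((-22, -3), (11, -1)) = 33.0606
d((-22, -3), (24, 13)) = 48.7032
d((7, -28), (22, -14)) = 20.5183
d((7, -28), (11, -1)) = 27.2947
d((7, -28), (24, 13)) = 44.3847
d((22, -14), (11, -1)) = 17.0294
d((22, -14), (24, 13)) = 27.074
d((11, -1), (24, 13)) = 19.105

Closest pair: (-30, 4) and (-26, 10) with distance 7.2111

The closest pair is (-30, 4) and (-26, 10) with Euclidean distance 7.2111. For 9 points, brute-force pairwise comparison is shown above. For large n, the divide-and-conquer algorithm (sort by x, recurse on halves, check the dividing strip) achieves O(n log n).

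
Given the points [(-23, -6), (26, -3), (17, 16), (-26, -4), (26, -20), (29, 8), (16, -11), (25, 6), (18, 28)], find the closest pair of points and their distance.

Computing all pairwise distances among 9 points:

d((-23, -6), (26, -3)) = 49.0918
d((-23, -6), (17, 16)) = 45.6508
d((-23, -6), (-26, -4)) = 3.6056 <-- minimum
d((-23, -6), (26, -20)) = 50.9608
d((-23, -6), (29, 8)) = 53.8516
d((-23, -6), (16, -11)) = 39.3192
d((-23, -6), (25, 6)) = 49.4773
d((-23, -6), (18, 28)) = 53.2635
d((26, -3), (17, 16)) = 21.0238
d((26, -3), (-26, -4)) = 52.0096
d((26, -3), (26, -20)) = 17.0
d((26, -3), (29, 8)) = 11.4018
d((26, -3), (16, -11)) = 12.8062
d((26, -3), (25, 6)) = 9.0554
d((26, -3), (18, 28)) = 32.0156
d((17, 16), (-26, -4)) = 47.4236
d((17, 16), (26, -20)) = 37.108
d((17, 16), (29, 8)) = 14.4222
d((17, 16), (16, -11)) = 27.0185
d((17, 16), (25, 6)) = 12.8062
d((17, 16), (18, 28)) = 12.0416
d((-26, -4), (26, -20)) = 54.4059
d((-26, -4), (29, 8)) = 56.2939
d((-26, -4), (16, -11)) = 42.5793
d((-26, -4), (25, 6)) = 51.9711
d((-26, -4), (18, 28)) = 54.4059
d((26, -20), (29, 8)) = 28.1603
d((26, -20), (16, -11)) = 13.4536
d((26, -20), (25, 6)) = 26.0192
d((26, -20), (18, 28)) = 48.6621
d((29, 8), (16, -11)) = 23.0217
d((29, 8), (25, 6)) = 4.4721
d((29, 8), (18, 28)) = 22.8254
d((16, -11), (25, 6)) = 19.2354
d((16, -11), (18, 28)) = 39.0512
d((25, 6), (18, 28)) = 23.0868

Closest pair: (-23, -6) and (-26, -4) with distance 3.6056

The closest pair is (-23, -6) and (-26, -4) with Euclidean distance 3.6056. For 9 points, brute-force pairwise comparison is shown above. For large n, the divide-and-conquer algorithm (sort by x, recurse on halves, check the dividing strip) achieves O(n log n).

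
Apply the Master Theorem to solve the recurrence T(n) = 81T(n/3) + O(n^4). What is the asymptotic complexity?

Master Theorem for T(n) = 81T(n/3) + O(n^4):

a = 81, b = 3, c = 4
log_b(a) = log_3(81) = 4.0000

Case 2: c = 4 = log_3(81) = 4.0000
T(n) = O(n^4 log n) = O(n^4 log n)

For T(n) = 81T(n/3) + O(n^4): log_3(81) = 4.0000. This is Case 2 of the Master Theorem (c = log_b(a), equal work at all levels), giving O(n^4 log n).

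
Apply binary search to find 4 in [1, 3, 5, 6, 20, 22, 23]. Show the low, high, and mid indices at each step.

Binary search for 4 in [1, 3, 5, 6, 20, 22, 23]:

lo=0, hi=6, mid=3, arr[mid]=6 -> 6 > 4, search left half
lo=0, hi=2, mid=1, arr[mid]=3 -> 3 < 4, search right half
lo=2, hi=2, mid=2, arr[mid]=5 -> 5 > 4, search left half
lo=2 > hi=1, target 4 not found

Binary search determines that 4 is not in the array after 3 comparisons. The search space was exhausted without finding the target.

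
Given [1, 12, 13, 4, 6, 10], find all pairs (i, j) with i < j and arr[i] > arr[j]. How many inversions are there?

Finding inversions in [1, 12, 13, 4, 6, 10]:

(1, 3): arr[1]=12 > arr[3]=4
(1, 4): arr[1]=12 > arr[4]=6
(1, 5): arr[1]=12 > arr[5]=10
(2, 3): arr[2]=13 > arr[3]=4
(2, 4): arr[2]=13 > arr[4]=6
(2, 5): arr[2]=13 > arr[5]=10

Total inversions: 6

The array has 6 inversion(s): (1,3), (1,4), (1,5), (2,3), (2,4), (2,5). Each pair (i,j) satisfies i < j and arr[i] > arr[j].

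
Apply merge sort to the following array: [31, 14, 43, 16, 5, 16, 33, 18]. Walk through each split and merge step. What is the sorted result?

Merge sort trace:

Split: [31, 14, 43, 16, 5, 16, 33, 18] -> [31, 14, 43, 16] and [5, 16, 33, 18]
  Split: [31, 14, 43, 16] -> [31, 14] and [43, 16]
    Split: [31, 14] -> [31] and [14]
    Merge: [31] + [14] -> [14, 31]
    Split: [43, 16] -> [43] and [16]
    Merge: [43] + [16] -> [16, 43]
  Merge: [14, 31] + [16, 43] -> [14, 16, 31, 43]
  Split: [5, 16, 33, 18] -> [5, 16] and [33, 18]
    Split: [5, 16] -> [5] and [16]
    Merge: [5] + [16] -> [5, 16]
    Split: [33, 18] -> [33] and [18]
    Merge: [33] + [18] -> [18, 33]
  Merge: [5, 16] + [18, 33] -> [5, 16, 18, 33]
Merge: [14, 16, 31, 43] + [5, 16, 18, 33] -> [5, 14, 16, 16, 18, 31, 33, 43]

Final sorted array: [5, 14, 16, 16, 18, 31, 33, 43]

The merge sort proceeds by recursively splitting the array and merging sorted halves.
After all merges, the sorted array is [5, 14, 16, 16, 18, 31, 33, 43].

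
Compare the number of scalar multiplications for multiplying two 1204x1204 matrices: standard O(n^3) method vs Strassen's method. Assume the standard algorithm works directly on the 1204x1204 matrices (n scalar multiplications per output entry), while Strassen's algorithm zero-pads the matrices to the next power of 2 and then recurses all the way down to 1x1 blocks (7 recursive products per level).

Matrix multiplication for 1204x1204 matrices:

Strassen's algorithm requires power-of-2 dimensions. Pad 1204x1204 to 2048x2048 (next power of 2).

Standard algorithm: 1204^3 = 1745337664 multiplications
Strassen's algorithm: 7^(log2(2048)) = 7^11 = 1977326743 multiplications
Difference: 1745337664 - 1977326743 = -231989079 (Strassen uses MORE here due to padding overhead — for small or just-over-power-of-2 n, padding can outweigh the per-level savings)

Standard: 1745337664 multiplications (1204^3). Strassen: 1977326743 multiplications (7^11, after padding to 2048x2048). Strassen reduces 8 recursive multiplications to 7 at each level.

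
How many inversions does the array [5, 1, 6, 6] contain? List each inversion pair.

Finding inversions in [5, 1, 6, 6]:

(0, 1): arr[0]=5 > arr[1]=1

Total inversions: 1

The array has 1 inversion(s): (0,1). Each pair (i,j) satisfies i < j and arr[i] > arr[j].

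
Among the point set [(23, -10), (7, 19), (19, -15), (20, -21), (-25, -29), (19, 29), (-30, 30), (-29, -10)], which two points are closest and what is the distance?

Computing all pairwise distances among 8 points:

d((23, -10), (7, 19)) = 33.121
d((23, -10), (19, -15)) = 6.4031
d((23, -10), (20, -21)) = 11.4018
d((23, -10), (-25, -29)) = 51.6236
d((23, -10), (19, 29)) = 39.2046
d((23, -10), (-30, 30)) = 66.4003
d((23, -10), (-29, -10)) = 52.0
d((7, 19), (19, -15)) = 36.0555
d((7, 19), (20, -21)) = 42.0595
d((7, 19), (-25, -29)) = 57.6888
d((7, 19), (19, 29)) = 15.6205
d((7, 19), (-30, 30)) = 38.6005
d((7, 19), (-29, -10)) = 46.2277
d((19, -15), (20, -21)) = 6.0828 <-- minimum
d((19, -15), (-25, -29)) = 46.1736
d((19, -15), (19, 29)) = 44.0
d((19, -15), (-30, 30)) = 66.5282
d((19, -15), (-29, -10)) = 48.2597
d((20, -21), (-25, -29)) = 45.7056
d((20, -21), (19, 29)) = 50.01
d((20, -21), (-30, 30)) = 71.4213
d((20, -21), (-29, -10)) = 50.2195
d((-25, -29), (19, 29)) = 72.8011
d((-25, -29), (-30, 30)) = 59.2115
d((-25, -29), (-29, -10)) = 19.4165
d((19, 29), (-30, 30)) = 49.0102
d((19, 29), (-29, -10)) = 61.8466
d((-30, 30), (-29, -10)) = 40.0125

Closest pair: (19, -15) and (20, -21) with distance 6.0828

The closest pair is (19, -15) and (20, -21) with Euclidean distance 6.0828. For 8 points, brute-force pairwise comparison is shown above. For large n, the divide-and-conquer algorithm (sort by x, recurse on halves, check the dividing strip) achieves O(n log n).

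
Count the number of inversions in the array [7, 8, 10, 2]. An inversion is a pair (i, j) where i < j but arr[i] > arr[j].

Finding inversions in [7, 8, 10, 2]:

(0, 3): arr[0]=7 > arr[3]=2
(1, 3): arr[1]=8 > arr[3]=2
(2, 3): arr[2]=10 > arr[3]=2

Total inversions: 3

The array has 3 inversion(s): (0,3), (1,3), (2,3). Each pair (i,j) satisfies i < j and arr[i] > arr[j].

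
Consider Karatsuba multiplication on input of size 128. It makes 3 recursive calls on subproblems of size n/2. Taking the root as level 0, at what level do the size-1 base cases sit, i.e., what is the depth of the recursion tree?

For divide and conquer with division factor 2:

Problem sizes at each level:
Level 0: 128
Level 1: 64
Level 2: 32
Level 3: 16
Level 4: 8
Level 5: 4
Level 6: 2
Level 7: 1

The root is level 0 and the size-1 base case is level 7 (the tree spans levels 0 through 7, i.e. 8 levels counting the root), so the depth is the number of divisions: log_2(128) = 7

The recursion tree depth is log_2(128) = 7. At each level, the problem size is divided by 2, so it takes 7 divisions to reduce to a base case of size 1. The algorithm makes 3 recursive calls at each level.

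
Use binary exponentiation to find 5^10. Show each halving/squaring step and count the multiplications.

Computing 5^10 by squaring (build up from 5^1; each line after the first costs one multiplication):

5^1 = 5
5^2 = (5^1)^2 = 5^2 = 25
5^4 = (5^2)^2 = 25^2 = 625
5^5 = 5 * 5^4 = 5 * 625 = 3125
5^10 = (5^5)^2 = 3125^2 = 9765625

Result: 9765625
Multiplications needed: 4 (4 lines after 5^1)

5^10 = 9765625. Using exponentiation by squaring, this requires 4 multiplications. The key idea: if the exponent is even, square the half-power; if odd, multiply by the base once.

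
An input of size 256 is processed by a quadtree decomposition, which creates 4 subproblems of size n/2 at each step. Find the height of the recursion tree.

For divide and conquer with division factor 2:

Problem sizes at each level:
Level 0: 256
Level 1: 128
Level 2: 64
Level 3: 32
Level 4: 16
Level 5: 8
Level 6: 4
Level 7: 2
Level 8: 1

The root is level 0 and the size-1 base case is level 8 (the tree spans levels 0 through 8, i.e. 9 levels counting the root), so the depth is the number of divisions: log_2(256) = 8

The recursion tree depth is log_2(256) = 8. At each level, the problem size is divided by 2, so it takes 8 divisions to reduce to a base case of size 1. The algorithm makes 4 recursive calls at each level.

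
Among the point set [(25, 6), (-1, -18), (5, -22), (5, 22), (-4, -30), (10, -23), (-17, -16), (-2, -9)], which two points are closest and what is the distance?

Computing all pairwise distances among 8 points:

d((25, 6), (-1, -18)) = 35.3836
d((25, 6), (5, -22)) = 34.4093
d((25, 6), (5, 22)) = 25.6125
d((25, 6), (-4, -30)) = 46.2277
d((25, 6), (10, -23)) = 32.6497
d((25, 6), (-17, -16)) = 47.4131
d((25, 6), (-2, -9)) = 30.8869
d((-1, -18), (5, -22)) = 7.2111
d((-1, -18), (5, 22)) = 40.4475
d((-1, -18), (-4, -30)) = 12.3693
d((-1, -18), (10, -23)) = 12.083
d((-1, -18), (-17, -16)) = 16.1245
d((-1, -18), (-2, -9)) = 9.0554
d((5, -22), (5, 22)) = 44.0
d((5, -22), (-4, -30)) = 12.0416
d((5, -22), (10, -23)) = 5.099 <-- minimum
d((5, -22), (-17, -16)) = 22.8035
d((5, -22), (-2, -9)) = 14.7648
d((5, 22), (-4, -30)) = 52.7731
d((5, 22), (10, -23)) = 45.2769
d((5, 22), (-17, -16)) = 43.909
d((5, 22), (-2, -9)) = 31.7805
d((-4, -30), (10, -23)) = 15.6525
d((-4, -30), (-17, -16)) = 19.105
d((-4, -30), (-2, -9)) = 21.095
d((10, -23), (-17, -16)) = 27.8927
d((10, -23), (-2, -9)) = 18.4391
d((-17, -16), (-2, -9)) = 16.5529

Closest pair: (5, -22) and (10, -23) with distance 5.099

The closest pair is (5, -22) and (10, -23) with Euclidean distance 5.099. For 8 points, brute-force pairwise comparison is shown above. For large n, the divide-and-conquer algorithm (sort by x, recurse on halves, check the dividing strip) achieves O(n log n).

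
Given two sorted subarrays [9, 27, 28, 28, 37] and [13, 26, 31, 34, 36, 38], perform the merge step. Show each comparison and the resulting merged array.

Merging process:

Compare 9 vs 13: take 9 from left. Merged: [9]
Compare 27 vs 13: take 13 from right. Merged: [9, 13]
Compare 27 vs 26: take 26 from right. Merged: [9, 13, 26]
Compare 27 vs 31: take 27 from left. Merged: [9, 13, 26, 27]
Compare 28 vs 31: take 28 from left. Merged: [9, 13, 26, 27, 28]
Compare 28 vs 31: take 28 from left. Merged: [9, 13, 26, 27, 28, 28]
Compare 37 vs 31: take 31 from right. Merged: [9, 13, 26, 27, 28, 28, 31]
Compare 37 vs 34: take 34 from right. Merged: [9, 13, 26, 27, 28, 28, 31, 34]
Compare 37 vs 36: take 36 from right. Merged: [9, 13, 26, 27, 28, 28, 31, 34, 36]
Compare 37 vs 38: take 37 from left. Merged: [9, 13, 26, 27, 28, 28, 31, 34, 36, 37]
Append remaining from right: [38]. Merged: [9, 13, 26, 27, 28, 28, 31, 34, 36, 37, 38]

Final merged array: [9, 13, 26, 27, 28, 28, 31, 34, 36, 37, 38]
Total comparisons: 10

The merged array is [9, 13, 26, 27, 28, 28, 31, 34, 36, 37, 38], requiring 10 comparisons. The merge step runs in O(n) time where n is the total number of elements.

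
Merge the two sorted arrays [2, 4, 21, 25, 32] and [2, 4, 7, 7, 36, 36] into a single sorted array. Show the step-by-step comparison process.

Merging process:

Compare 2 vs 2: take 2 from left. Merged: [2]
Compare 4 vs 2: take 2 from right. Merged: [2, 2]
Compare 4 vs 4: take 4 from left. Merged: [2, 2, 4]
Compare 21 vs 4: take 4 from right. Merged: [2, 2, 4, 4]
Compare 21 vs 7: take 7 from right. Merged: [2, 2, 4, 4, 7]
Compare 21 vs 7: take 7 from right. Merged: [2, 2, 4, 4, 7, 7]
Compare 21 vs 36: take 21 from left. Merged: [2, 2, 4, 4, 7, 7, 21]
Compare 25 vs 36: take 25 from left. Merged: [2, 2, 4, 4, 7, 7, 21, 25]
Compare 32 vs 36: take 32 from left. Merged: [2, 2, 4, 4, 7, 7, 21, 25, 32]
Append remaining from right: [36, 36]. Merged: [2, 2, 4, 4, 7, 7, 21, 25, 32, 36, 36]

Final merged array: [2, 2, 4, 4, 7, 7, 21, 25, 32, 36, 36]
Total comparisons: 9

The merged array is [2, 2, 4, 4, 7, 7, 21, 25, 32, 36, 36], requiring 9 comparisons. The merge step runs in O(n) time where n is the total number of elements.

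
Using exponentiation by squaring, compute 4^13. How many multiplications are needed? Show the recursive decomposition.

Computing 4^13 by squaring (build up from 4^1; each line after the first costs one multiplication):

4^1 = 4
4^2 = (4^1)^2 = 4^2 = 16
4^3 = 4 * 4^2 = 4 * 16 = 64
4^6 = (4^3)^2 = 64^2 = 4096
4^12 = (4^6)^2 = 4096^2 = 16777216
4^13 = 4 * 4^12 = 4 * 16777216 = 67108864

Result: 67108864
Multiplications needed: 5 (5 lines after 4^1)

4^13 = 67108864. Using exponentiation by squaring, this requires 5 multiplications. The key idea: if the exponent is even, square the half-power; if odd, multiply by the base once.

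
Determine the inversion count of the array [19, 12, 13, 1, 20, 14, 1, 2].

Finding inversions in [19, 12, 13, 1, 20, 14, 1, 2]:

(0, 1): arr[0]=19 > arr[1]=12
(0, 2): arr[0]=19 > arr[2]=13
(0, 3): arr[0]=19 > arr[3]=1
(0, 5): arr[0]=19 > arr[5]=14
(0, 6): arr[0]=19 > arr[6]=1
(0, 7): arr[0]=19 > arr[7]=2
(1, 3): arr[1]=12 > arr[3]=1
(1, 6): arr[1]=12 > arr[6]=1
(1, 7): arr[1]=12 > arr[7]=2
(2, 3): arr[2]=13 > arr[3]=1
(2, 6): arr[2]=13 > arr[6]=1
(2, 7): arr[2]=13 > arr[7]=2
(4, 5): arr[4]=20 > arr[5]=14
(4, 6): arr[4]=20 > arr[6]=1
(4, 7): arr[4]=20 > arr[7]=2
(5, 6): arr[5]=14 > arr[6]=1
(5, 7): arr[5]=14 > arr[7]=2

Total inversions: 17

The array has 17 inversion(s): (0,1), (0,2), (0,3), (0,5), (0,6), (0,7), (1,3), (1,6), (1,7), (2,3), (2,6), (2,7), (4,5), (4,6), (4,7), (5,6), (5,7). Each pair (i,j) satisfies i < j and arr[i] > arr[j].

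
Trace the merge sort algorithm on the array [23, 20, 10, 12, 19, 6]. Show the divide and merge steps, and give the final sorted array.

Merge sort trace:

Split: [23, 20, 10, 12, 19, 6] -> [23, 20, 10] and [12, 19, 6]
  Split: [23, 20, 10] -> [23] and [20, 10]
    Split: [20, 10] -> [20] and [10]
    Merge: [20] + [10] -> [10, 20]
  Merge: [23] + [10, 20] -> [10, 20, 23]
  Split: [12, 19, 6] -> [12] and [19, 6]
    Split: [19, 6] -> [19] and [6]
    Merge: [19] + [6] -> [6, 19]
  Merge: [12] + [6, 19] -> [6, 12, 19]
Merge: [10, 20, 23] + [6, 12, 19] -> [6, 10, 12, 19, 20, 23]

Final sorted array: [6, 10, 12, 19, 20, 23]

The merge sort proceeds by recursively splitting the array and merging sorted halves.
After all merges, the sorted array is [6, 10, 12, 19, 20, 23].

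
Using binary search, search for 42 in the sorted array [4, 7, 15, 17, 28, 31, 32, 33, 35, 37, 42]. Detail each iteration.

Binary search for 42 in [4, 7, 15, 17, 28, 31, 32, 33, 35, 37, 42]:

lo=0, hi=10, mid=5, arr[mid]=31 -> 31 < 42, search right half
lo=6, hi=10, mid=8, arr[mid]=35 -> 35 < 42, search right half
lo=9, hi=10, mid=9, arr[mid]=37 -> 37 < 42, search right half
lo=10, hi=10, mid=10, arr[mid]=42 -> Found target at index 10!

Binary search finds 42 at index 10 after 4 comparisons. The search repeatedly halves the search space by comparing with the middle element.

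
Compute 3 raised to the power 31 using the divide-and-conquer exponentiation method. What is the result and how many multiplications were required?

Computing 3^31 by squaring (build up from 3^1; each line after the first costs one multiplication):

3^1 = 3
3^2 = (3^1)^2 = 3^2 = 9
3^3 = 3 * 3^2 = 3 * 9 = 27
3^6 = (3^3)^2 = 27^2 = 729
3^7 = 3 * 3^6 = 3 * 729 = 2187
3^14 = (3^7)^2 = 2187^2 = 4782969
3^15 = 3 * 3^14 = 3 * 4782969 = 14348907
3^30 = (3^15)^2 = 14348907^2 = 205891132094649
3^31 = 3 * 3^30 = 3 * 205891132094649 = 617673396283947

Result: 617673396283947
Multiplications needed: 8 (8 lines after 3^1)

3^31 = 617673396283947. Using exponentiation by squaring, this requires 8 multiplications. The key idea: if the exponent is even, square the half-power; if odd, multiply by the base once.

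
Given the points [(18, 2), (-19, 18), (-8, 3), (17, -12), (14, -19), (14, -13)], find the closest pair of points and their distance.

Computing all pairwise distances among 6 points:

d((18, 2), (-19, 18)) = 40.3113
d((18, 2), (-8, 3)) = 26.0192
d((18, 2), (17, -12)) = 14.0357
d((18, 2), (14, -19)) = 21.3776
d((18, 2), (14, -13)) = 15.5242
d((-19, 18), (-8, 3)) = 18.6011
d((-19, 18), (17, -12)) = 46.8615
d((-19, 18), (14, -19)) = 49.5782
d((-19, 18), (14, -13)) = 45.2769
d((-8, 3), (17, -12)) = 29.1548
d((-8, 3), (14, -19)) = 31.1127
d((-8, 3), (14, -13)) = 27.2029
d((17, -12), (14, -19)) = 7.6158
d((17, -12), (14, -13)) = 3.1623 <-- minimum
d((14, -19), (14, -13)) = 6.0

Closest pair: (17, -12) and (14, -13) with distance 3.1623

The closest pair is (17, -12) and (14, -13) with Euclidean distance 3.1623. For 6 points, brute-force pairwise comparison is shown above. For large n, the divide-and-conquer algorithm (sort by x, recurse on halves, check the dividing strip) achieves O(n log n).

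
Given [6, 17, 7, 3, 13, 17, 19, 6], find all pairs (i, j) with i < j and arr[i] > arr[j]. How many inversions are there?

Finding inversions in [6, 17, 7, 3, 13, 17, 19, 6]:

(0, 3): arr[0]=6 > arr[3]=3
(1, 2): arr[1]=17 > arr[2]=7
(1, 3): arr[1]=17 > arr[3]=3
(1, 4): arr[1]=17 > arr[4]=13
(1, 7): arr[1]=17 > arr[7]=6
(2, 3): arr[2]=7 > arr[3]=3
(2, 7): arr[2]=7 > arr[7]=6
(4, 7): arr[4]=13 > arr[7]=6
(5, 7): arr[5]=17 > arr[7]=6
(6, 7): arr[6]=19 > arr[7]=6

Total inversions: 10

The array has 10 inversion(s): (0,3), (1,2), (1,3), (1,4), (1,7), (2,3), (2,7), (4,7), (5,7), (6,7). Each pair (i,j) satisfies i < j and arr[i] > arr[j].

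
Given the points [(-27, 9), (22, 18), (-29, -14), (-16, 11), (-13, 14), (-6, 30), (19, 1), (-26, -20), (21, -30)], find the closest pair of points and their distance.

Computing all pairwise distances among 9 points:

d((-27, 9), (22, 18)) = 49.8197
d((-27, 9), (-29, -14)) = 23.0868
d((-27, 9), (-16, 11)) = 11.1803
d((-27, 9), (-13, 14)) = 14.8661
d((-27, 9), (-6, 30)) = 29.6985
d((-27, 9), (19, 1)) = 46.6905
d((-27, 9), (-26, -20)) = 29.0172
d((-27, 9), (21, -30)) = 61.8466
d((22, 18), (-29, -14)) = 60.208
d((22, 18), (-16, 11)) = 38.6394
d((22, 18), (-13, 14)) = 35.2278
d((22, 18), (-6, 30)) = 30.4631
d((22, 18), (19, 1)) = 17.2627
d((22, 18), (-26, -20)) = 61.2209
d((22, 18), (21, -30)) = 48.0104
d((-29, -14), (-16, 11)) = 28.178
d((-29, -14), (-13, 14)) = 32.249
d((-29, -14), (-6, 30)) = 49.6488
d((-29, -14), (19, 1)) = 50.2892
d((-29, -14), (-26, -20)) = 6.7082
d((-29, -14), (21, -30)) = 52.4976
d((-16, 11), (-13, 14)) = 4.2426 <-- minimum
d((-16, 11), (-6, 30)) = 21.4709
d((-16, 11), (19, 1)) = 36.4005
d((-16, 11), (-26, -20)) = 32.573
d((-16, 11), (21, -30)) = 55.2268
d((-13, 14), (-6, 30)) = 17.4642
d((-13, 14), (19, 1)) = 34.5398
d((-13, 14), (-26, -20)) = 36.4005
d((-13, 14), (21, -30)) = 55.6058
d((-6, 30), (19, 1)) = 38.2884
d((-6, 30), (-26, -20)) = 53.8516
d((-6, 30), (21, -30)) = 65.7951
d((19, 1), (-26, -20)) = 49.6588
d((19, 1), (21, -30)) = 31.0644
d((-26, -20), (21, -30)) = 48.0521

Closest pair: (-16, 11) and (-13, 14) with distance 4.2426

The closest pair is (-16, 11) and (-13, 14) with Euclidean distance 4.2426. For 9 points, brute-force pairwise comparison is shown above. For large n, the divide-and-conquer algorithm (sort by x, recurse on halves, check the dividing strip) achieves O(n log n).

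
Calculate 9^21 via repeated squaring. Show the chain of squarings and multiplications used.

Computing 9^21 by squaring (build up from 9^1; each line after the first costs one multiplication):

9^1 = 9
9^2 = (9^1)^2 = 9^2 = 81
9^4 = (9^2)^2 = 81^2 = 6561
9^5 = 9 * 9^4 = 9 * 6561 = 59049
9^10 = (9^5)^2 = 59049^2 = 3486784401
9^20 = (9^10)^2 = 3486784401^2 = 12157665459056928801
9^21 = 9 * 9^20 = 9 * 12157665459056928801 = 109418989131512359209

Result: 109418989131512359209
Multiplications needed: 6 (6 lines after 9^1)

9^21 = 109418989131512359209. Using exponentiation by squaring, this requires 6 multiplications. The key idea: if the exponent is even, square the half-power; if odd, multiply by the base once.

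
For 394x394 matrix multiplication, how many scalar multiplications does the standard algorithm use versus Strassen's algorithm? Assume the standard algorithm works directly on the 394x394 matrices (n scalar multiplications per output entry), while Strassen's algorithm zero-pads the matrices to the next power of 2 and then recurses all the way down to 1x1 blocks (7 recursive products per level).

Matrix multiplication for 394x394 matrices:

Strassen's algorithm requires power-of-2 dimensions. Pad 394x394 to 512x512 (next power of 2).

Standard algorithm: 394^3 = 61162984 multiplications
Strassen's algorithm: 7^(log2(512)) = 7^9 = 40353607 multiplications
Savings: 61162984 - 40353607 = 20809377 multiplications

Standard: 61162984 multiplications (394^3). Strassen: 40353607 multiplications (7^9, after padding to 512x512). Strassen reduces 8 recursive multiplications to 7 at each level.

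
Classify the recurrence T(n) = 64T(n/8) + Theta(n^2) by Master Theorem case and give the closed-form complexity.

Master Theorem for T(n) = 64T(n/8) + O(n^2):

a = 64, b = 8, c = 2
log_b(a) = log_8(64) = 2.0000

Case 2: c = 2 = log_8(64) = 2.0000
T(n) = O(n^2 log n) = O(n^2 log n)

For T(n) = 64T(n/8) + O(n^2): log_8(64) = 2.0000. This is Case 2 of the Master Theorem (c = log_b(a), equal work at all levels), giving O(n^2 log n).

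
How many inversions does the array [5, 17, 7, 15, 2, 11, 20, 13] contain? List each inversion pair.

Finding inversions in [5, 17, 7, 15, 2, 11, 20, 13]:

(0, 4): arr[0]=5 > arr[4]=2
(1, 2): arr[1]=17 > arr[2]=7
(1, 3): arr[1]=17 > arr[3]=15
(1, 4): arr[1]=17 > arr[4]=2
(1, 5): arr[1]=17 > arr[5]=11
(1, 7): arr[1]=17 > arr[7]=13
(2, 4): arr[2]=7 > arr[4]=2
(3, 4): arr[3]=15 > arr[4]=2
(3, 5): arr[3]=15 > arr[5]=11
(3, 7): arr[3]=15 > arr[7]=13
(6, 7): arr[6]=20 > arr[7]=13

Total inversions: 11

The array has 11 inversion(s): (0,4), (1,2), (1,3), (1,4), (1,5), (1,7), (2,4), (3,4), (3,5), (3,7), (6,7). Each pair (i,j) satisfies i < j and arr[i] > arr[j].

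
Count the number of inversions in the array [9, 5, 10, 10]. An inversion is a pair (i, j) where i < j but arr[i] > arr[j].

Finding inversions in [9, 5, 10, 10]:

(0, 1): arr[0]=9 > arr[1]=5

Total inversions: 1

The array has 1 inversion(s): (0,1). Each pair (i,j) satisfies i < j and arr[i] > arr[j].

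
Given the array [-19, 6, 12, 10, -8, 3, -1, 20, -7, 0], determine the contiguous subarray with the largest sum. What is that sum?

Using Kadane's algorithm on [-19, 6, 12, 10, -8, 3, -1, 20, -7, 0]:

Scanning through the array:
Position 1 (value 6): max_ending_here = 6, max_so_far = 6
Position 2 (value 12): max_ending_here = 18, max_so_far = 18
Position 3 (value 10): max_ending_here = 28, max_so_far = 28
Position 4 (value -8): max_ending_here = 20, max_so_far = 28
Position 5 (value 3): max_ending_here = 23, max_so_far = 28
Position 6 (value -1): max_ending_here = 22, max_so_far = 28
Position 7 (value 20): max_ending_here = 42, max_so_far = 42
Position 8 (value -7): max_ending_here = 35, max_so_far = 42
Position 9 (value 0): max_ending_here = 35, max_so_far = 42

Maximum subarray: [6, 12, 10, -8, 3, -1, 20]
Maximum sum: 42

The maximum subarray is [6, 12, 10, -8, 3, -1, 20] with sum 42. This subarray runs from index 1 to index 7.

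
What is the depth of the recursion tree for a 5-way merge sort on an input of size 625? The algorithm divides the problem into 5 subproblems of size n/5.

For divide and conquer with division factor 5:

Problem sizes at each level:
Level 0: 625
Level 1: 125
Level 2: 25
Level 3: 5
Level 4: 1

The root is level 0 and the size-1 base case is level 4 (the tree spans levels 0 through 4, i.e. 5 levels counting the root), so the depth is the number of divisions: log_5(625) = 4

The recursion tree depth is log_5(625) = 4. At each level, the problem size is divided by 5, so it takes 4 divisions to reduce to a base case of size 1. The algorithm makes 5 recursive calls at each level.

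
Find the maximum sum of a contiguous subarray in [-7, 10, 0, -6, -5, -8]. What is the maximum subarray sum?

Using Kadane's algorithm on [-7, 10, 0, -6, -5, -8]:

Scanning through the array:
Position 1 (value 10): max_ending_here = 10, max_so_far = 10
Position 2 (value 0): max_ending_here = 10, max_so_far = 10
Position 3 (value -6): max_ending_here = 4, max_so_far = 10
Position 4 (value -5): max_ending_here = -1, max_so_far = 10
Position 5 (value -8): max_ending_here = -8, max_so_far = 10

Maximum subarray: [10]
Maximum sum: 10

The maximum subarray is [10] with sum 10. This subarray runs from index 1 to index 1.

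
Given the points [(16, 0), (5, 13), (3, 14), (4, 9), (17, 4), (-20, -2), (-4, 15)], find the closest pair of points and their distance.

Computing all pairwise distances among 7 points:

d((16, 0), (5, 13)) = 17.0294
d((16, 0), (3, 14)) = 19.105
d((16, 0), (4, 9)) = 15.0
d((16, 0), (17, 4)) = 4.1231
d((16, 0), (-20, -2)) = 36.0555
d((16, 0), (-4, 15)) = 25.0
d((5, 13), (3, 14)) = 2.2361 <-- minimum
d((5, 13), (4, 9)) = 4.1231
d((5, 13), (17, 4)) = 15.0
d((5, 13), (-20, -2)) = 29.1548
d((5, 13), (-4, 15)) = 9.2195
d((3, 14), (4, 9)) = 5.099
d((3, 14), (17, 4)) = 17.2047
d((3, 14), (-20, -2)) = 28.0179
d((3, 14), (-4, 15)) = 7.0711
d((4, 9), (17, 4)) = 13.9284
d((4, 9), (-20, -2)) = 26.4008
d((4, 9), (-4, 15)) = 10.0
d((17, 4), (-20, -2)) = 37.4833
d((17, 4), (-4, 15)) = 23.7065
d((-20, -2), (-4, 15)) = 23.3452

Closest pair: (5, 13) and (3, 14) with distance 2.2361

The closest pair is (5, 13) and (3, 14) with Euclidean distance 2.2361. For 7 points, brute-force pairwise comparison is shown above. For large n, the divide-and-conquer algorithm (sort by x, recurse on halves, check the dividing strip) achieves O(n log n).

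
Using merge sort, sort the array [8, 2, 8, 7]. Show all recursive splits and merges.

Merge sort trace:

Split: [8, 2, 8, 7] -> [8, 2] and [8, 7]
  Split: [8, 2] -> [8] and [2]
  Merge: [8] + [2] -> [2, 8]
  Split: [8, 7] -> [8] and [7]
  Merge: [8] + [7] -> [7, 8]
Merge: [2, 8] + [7, 8] -> [2, 7, 8, 8]

Final sorted array: [2, 7, 8, 8]

The merge sort proceeds by recursively splitting the array and merging sorted halves.
After all merges, the sorted array is [2, 7, 8, 8].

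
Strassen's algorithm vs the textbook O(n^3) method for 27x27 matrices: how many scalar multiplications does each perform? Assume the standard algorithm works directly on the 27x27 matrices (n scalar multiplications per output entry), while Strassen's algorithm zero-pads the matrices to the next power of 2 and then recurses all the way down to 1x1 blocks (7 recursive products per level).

Matrix multiplication for 27x27 matrices:

Strassen's algorithm requires power-of-2 dimensions. Pad 27x27 to 32x32 (next power of 2).

Standard algorithm: 27^3 = 19683 multiplications
Strassen's algorithm: 7^(log2(32)) = 7^5 = 16807 multiplications
Savings: 19683 - 16807 = 2876 multiplications

Standard: 19683 multiplications (27^3). Strassen: 16807 multiplications (7^5, after padding to 32x32). Strassen reduces 8 recursive multiplications to 7 at each level.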